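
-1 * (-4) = 4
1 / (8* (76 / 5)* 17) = 5 / 10336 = 0.00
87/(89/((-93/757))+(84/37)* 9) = -299367/2422493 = -0.12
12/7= 1.71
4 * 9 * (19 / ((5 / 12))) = 8208 / 5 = 1641.60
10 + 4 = 14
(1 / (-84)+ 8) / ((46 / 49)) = 8.51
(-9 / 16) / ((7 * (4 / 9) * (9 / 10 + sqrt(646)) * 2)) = 3645 / 28904512-2025 * sqrt(646) / 14452256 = -0.00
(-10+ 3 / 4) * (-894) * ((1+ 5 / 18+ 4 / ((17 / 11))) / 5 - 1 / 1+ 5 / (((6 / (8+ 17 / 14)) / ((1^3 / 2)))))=853186367 / 28560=29873.47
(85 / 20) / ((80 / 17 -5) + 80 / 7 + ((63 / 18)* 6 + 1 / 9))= 18207 / 138140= 0.13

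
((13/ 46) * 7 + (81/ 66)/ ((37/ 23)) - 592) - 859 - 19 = -13735010/ 9361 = -1467.26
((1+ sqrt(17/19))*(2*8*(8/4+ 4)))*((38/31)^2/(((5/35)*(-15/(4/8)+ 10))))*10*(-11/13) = 280896*sqrt(323)/12493+ 5337024/12493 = 831.29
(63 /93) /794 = 21 /24614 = 0.00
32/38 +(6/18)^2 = 163/171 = 0.95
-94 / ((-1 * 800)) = 47 / 400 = 0.12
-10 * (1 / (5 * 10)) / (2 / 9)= -9 / 10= -0.90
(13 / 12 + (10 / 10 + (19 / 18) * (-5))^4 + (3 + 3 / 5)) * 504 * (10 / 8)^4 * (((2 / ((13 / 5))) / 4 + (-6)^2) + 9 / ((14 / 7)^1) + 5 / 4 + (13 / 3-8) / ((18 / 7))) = 8870957996954375 / 524040192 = 16928010.74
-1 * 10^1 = -10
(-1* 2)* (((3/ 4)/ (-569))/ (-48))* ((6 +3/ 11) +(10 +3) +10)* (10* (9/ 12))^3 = -543375/ 801152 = -0.68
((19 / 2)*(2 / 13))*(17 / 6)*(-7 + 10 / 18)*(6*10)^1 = -187340 / 117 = -1601.20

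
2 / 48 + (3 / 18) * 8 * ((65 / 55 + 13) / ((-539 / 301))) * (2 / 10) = -210421 / 101640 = -2.07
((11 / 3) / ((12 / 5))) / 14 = 55 / 504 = 0.11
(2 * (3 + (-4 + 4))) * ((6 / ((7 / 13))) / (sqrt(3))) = 156 * sqrt(3) / 7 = 38.60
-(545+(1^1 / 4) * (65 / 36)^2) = -2829505 / 5184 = -545.82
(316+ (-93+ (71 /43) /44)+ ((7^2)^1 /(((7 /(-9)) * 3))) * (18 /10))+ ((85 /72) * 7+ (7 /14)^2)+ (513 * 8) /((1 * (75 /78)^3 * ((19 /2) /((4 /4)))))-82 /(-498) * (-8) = 29961382052761 /44166375000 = 678.38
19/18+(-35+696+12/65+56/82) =31800421/47970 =662.92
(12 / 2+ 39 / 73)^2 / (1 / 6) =1365174 / 5329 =256.18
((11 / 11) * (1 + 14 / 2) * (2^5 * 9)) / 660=192 / 55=3.49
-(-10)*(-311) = -3110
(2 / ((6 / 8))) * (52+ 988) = 8320 / 3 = 2773.33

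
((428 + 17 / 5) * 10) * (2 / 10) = 4314 / 5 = 862.80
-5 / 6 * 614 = -1535 / 3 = -511.67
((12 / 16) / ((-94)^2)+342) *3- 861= 5831769 / 35344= 165.00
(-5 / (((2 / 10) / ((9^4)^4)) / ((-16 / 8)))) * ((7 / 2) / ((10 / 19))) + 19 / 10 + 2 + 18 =3080646063966185772 / 5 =616129212793237154.40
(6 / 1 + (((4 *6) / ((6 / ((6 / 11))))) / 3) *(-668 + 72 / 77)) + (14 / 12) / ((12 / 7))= -29178257 / 60984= -478.46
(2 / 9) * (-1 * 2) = -4 / 9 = -0.44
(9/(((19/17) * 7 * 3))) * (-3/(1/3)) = -459/133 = -3.45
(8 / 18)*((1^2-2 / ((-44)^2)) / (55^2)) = 967 / 6588450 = 0.00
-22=-22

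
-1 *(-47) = 47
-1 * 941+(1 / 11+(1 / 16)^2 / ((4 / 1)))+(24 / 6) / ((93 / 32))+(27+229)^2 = 67668159487 / 1047552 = 64596.47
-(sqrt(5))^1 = -sqrt(5) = -2.24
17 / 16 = 1.06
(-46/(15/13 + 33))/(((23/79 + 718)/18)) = -1817/53835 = -0.03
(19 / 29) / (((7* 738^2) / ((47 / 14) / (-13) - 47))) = -54473 / 6707472408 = -0.00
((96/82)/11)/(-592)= -3/16687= -0.00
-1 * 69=-69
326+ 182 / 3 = 386.67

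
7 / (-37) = -7 / 37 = -0.19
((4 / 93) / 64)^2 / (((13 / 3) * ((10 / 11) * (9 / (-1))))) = -11 / 863516160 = -0.00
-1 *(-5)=5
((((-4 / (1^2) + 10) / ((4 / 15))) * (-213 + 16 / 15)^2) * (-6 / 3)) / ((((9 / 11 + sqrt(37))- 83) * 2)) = 1222830961 * sqrt(37) / 8127390 + 50247235852 / 4063695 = 13280.11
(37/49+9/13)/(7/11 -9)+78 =2280485/29302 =77.83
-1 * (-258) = 258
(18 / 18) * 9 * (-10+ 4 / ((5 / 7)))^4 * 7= 14758128 / 625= 23613.00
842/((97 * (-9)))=-842/873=-0.96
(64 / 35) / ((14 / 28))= 3.66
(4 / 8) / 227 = 1 / 454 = 0.00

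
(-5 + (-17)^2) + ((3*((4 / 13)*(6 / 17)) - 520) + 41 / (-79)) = -236.19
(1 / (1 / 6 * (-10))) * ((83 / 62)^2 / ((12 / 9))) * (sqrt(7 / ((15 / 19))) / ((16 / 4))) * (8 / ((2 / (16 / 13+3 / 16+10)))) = -1963365 * sqrt(1995) / 3198208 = -27.42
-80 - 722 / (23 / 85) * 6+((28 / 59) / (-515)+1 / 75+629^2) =379551.45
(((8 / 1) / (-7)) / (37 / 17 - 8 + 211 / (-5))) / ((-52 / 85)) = -7225 / 185731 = -0.04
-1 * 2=-2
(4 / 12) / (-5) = -1 / 15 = -0.07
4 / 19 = 0.21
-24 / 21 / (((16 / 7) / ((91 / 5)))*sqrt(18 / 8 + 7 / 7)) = -7*sqrt(13) / 5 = -5.05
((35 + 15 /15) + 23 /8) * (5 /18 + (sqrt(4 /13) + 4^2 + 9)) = 311 * sqrt(13) /52 + 141505 /144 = 1004.24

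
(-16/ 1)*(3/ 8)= -6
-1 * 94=-94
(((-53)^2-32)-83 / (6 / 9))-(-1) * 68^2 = 7276.50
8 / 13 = 0.62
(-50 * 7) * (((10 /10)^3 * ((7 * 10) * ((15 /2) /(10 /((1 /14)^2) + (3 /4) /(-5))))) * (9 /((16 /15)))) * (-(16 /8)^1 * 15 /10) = 186046875 /78394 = 2373.23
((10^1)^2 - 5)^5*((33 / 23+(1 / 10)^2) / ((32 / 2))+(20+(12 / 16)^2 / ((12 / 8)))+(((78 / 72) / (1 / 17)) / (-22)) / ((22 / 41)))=78165291739443875 / 534336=146284906387.45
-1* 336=-336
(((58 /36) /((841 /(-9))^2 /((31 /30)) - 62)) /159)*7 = 899 /106316728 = 0.00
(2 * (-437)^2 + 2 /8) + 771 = 1530837 /4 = 382709.25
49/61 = 0.80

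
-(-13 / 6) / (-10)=-13 / 60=-0.22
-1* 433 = -433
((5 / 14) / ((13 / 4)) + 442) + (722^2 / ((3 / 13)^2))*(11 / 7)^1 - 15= 12598220231 / 819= 15382442.28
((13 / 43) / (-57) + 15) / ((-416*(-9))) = 2297 / 573534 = 0.00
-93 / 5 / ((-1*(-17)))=-93 / 85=-1.09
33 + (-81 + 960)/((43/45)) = 40974/43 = 952.88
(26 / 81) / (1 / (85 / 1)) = 2210 / 81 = 27.28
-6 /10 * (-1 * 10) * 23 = 138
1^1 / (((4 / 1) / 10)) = 5 / 2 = 2.50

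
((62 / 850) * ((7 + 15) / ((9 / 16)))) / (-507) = -10912 / 1939275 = -0.01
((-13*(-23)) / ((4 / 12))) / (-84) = -299 / 28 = -10.68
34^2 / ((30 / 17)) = 9826 / 15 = 655.07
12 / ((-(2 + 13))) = -4 / 5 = -0.80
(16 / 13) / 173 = 16 / 2249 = 0.01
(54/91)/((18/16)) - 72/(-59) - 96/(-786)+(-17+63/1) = 33668802/703339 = 47.87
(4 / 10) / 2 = 1 / 5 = 0.20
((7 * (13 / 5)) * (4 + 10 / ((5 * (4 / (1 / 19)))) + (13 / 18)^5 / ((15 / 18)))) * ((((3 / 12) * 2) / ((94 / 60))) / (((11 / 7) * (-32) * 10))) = -81226753699 / 1649886796800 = -0.05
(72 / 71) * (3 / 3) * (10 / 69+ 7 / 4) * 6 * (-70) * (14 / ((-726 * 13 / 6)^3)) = 18451440 / 6355831171261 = 0.00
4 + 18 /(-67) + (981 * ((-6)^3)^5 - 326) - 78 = -30903848481253570 /67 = -461251469869456.27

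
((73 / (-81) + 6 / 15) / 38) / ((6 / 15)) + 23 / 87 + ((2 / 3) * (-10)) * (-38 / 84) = 4058003 / 1249668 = 3.25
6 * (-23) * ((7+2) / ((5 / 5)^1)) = -1242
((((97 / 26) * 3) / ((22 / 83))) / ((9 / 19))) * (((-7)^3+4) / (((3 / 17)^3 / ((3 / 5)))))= -84923646761 / 25740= -3299286.98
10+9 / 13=139 / 13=10.69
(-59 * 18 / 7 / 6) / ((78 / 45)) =-2655 / 182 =-14.59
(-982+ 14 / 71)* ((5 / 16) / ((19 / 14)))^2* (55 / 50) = -57.26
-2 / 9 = -0.22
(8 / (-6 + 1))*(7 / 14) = -4 / 5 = -0.80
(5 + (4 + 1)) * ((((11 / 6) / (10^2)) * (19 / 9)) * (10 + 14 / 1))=418 / 45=9.29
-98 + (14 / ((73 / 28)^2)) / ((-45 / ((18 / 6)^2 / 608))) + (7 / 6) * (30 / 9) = -428801072 / 4556295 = -94.11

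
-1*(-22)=22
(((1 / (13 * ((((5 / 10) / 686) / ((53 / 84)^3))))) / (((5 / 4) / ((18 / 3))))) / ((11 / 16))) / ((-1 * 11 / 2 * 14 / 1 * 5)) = -0.48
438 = 438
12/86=6/43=0.14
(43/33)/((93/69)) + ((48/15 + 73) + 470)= 2798758/5115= 547.17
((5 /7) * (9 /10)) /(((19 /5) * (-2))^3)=-0.00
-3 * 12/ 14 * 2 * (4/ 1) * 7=-144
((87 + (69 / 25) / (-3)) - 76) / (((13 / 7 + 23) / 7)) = 2058 / 725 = 2.84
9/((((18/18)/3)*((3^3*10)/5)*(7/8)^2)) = 32/49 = 0.65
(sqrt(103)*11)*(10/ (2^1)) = 558.19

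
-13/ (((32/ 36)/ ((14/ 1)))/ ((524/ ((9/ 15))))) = -178815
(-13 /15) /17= -13 /255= -0.05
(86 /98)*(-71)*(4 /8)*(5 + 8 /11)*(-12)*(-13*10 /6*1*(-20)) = 71440200 /77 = 927794.81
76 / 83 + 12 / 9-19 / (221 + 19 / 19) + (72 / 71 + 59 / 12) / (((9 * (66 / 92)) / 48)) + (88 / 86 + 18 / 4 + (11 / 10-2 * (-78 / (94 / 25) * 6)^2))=-1902667954771018651 / 61511849586990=-30931.73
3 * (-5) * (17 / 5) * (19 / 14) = -969 / 14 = -69.21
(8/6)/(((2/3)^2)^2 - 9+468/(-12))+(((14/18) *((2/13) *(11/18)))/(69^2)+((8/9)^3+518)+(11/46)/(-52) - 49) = 469.67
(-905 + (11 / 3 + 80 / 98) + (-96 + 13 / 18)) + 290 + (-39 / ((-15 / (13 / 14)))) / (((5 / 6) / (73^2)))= 324864403 / 22050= 14733.08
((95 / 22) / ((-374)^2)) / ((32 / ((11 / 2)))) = 95 / 17904128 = 0.00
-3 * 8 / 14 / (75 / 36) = -144 / 175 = -0.82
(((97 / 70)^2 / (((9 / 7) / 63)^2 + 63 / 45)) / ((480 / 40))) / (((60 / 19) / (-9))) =-8759779 / 26899200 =-0.33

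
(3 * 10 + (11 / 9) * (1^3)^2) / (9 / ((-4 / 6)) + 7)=-562 / 117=-4.80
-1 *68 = -68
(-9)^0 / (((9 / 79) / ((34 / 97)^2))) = 91324 / 84681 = 1.08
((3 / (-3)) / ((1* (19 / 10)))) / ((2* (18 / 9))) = -0.13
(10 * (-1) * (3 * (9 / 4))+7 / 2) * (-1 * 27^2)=46656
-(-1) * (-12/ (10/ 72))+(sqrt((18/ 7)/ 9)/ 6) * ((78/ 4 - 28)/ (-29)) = -432/ 5+17 * sqrt(14)/ 2436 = -86.37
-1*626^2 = -391876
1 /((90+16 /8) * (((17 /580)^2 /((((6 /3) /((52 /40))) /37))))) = 1682000 /3197207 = 0.53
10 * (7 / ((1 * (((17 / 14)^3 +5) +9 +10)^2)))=527067520 / 5008251361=0.11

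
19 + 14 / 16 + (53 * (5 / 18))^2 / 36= 302047 / 11664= 25.90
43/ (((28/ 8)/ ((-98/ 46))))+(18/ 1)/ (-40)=-12247/ 460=-26.62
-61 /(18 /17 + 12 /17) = -1037 /30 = -34.57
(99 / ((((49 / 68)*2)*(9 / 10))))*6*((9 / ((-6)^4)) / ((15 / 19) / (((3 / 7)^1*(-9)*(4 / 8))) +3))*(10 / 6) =2.05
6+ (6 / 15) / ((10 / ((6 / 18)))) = 451 / 75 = 6.01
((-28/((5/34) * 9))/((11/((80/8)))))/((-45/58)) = 24.79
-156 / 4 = -39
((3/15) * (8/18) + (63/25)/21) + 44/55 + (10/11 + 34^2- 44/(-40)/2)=11468833/9900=1158.47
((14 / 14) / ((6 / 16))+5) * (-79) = -1817 / 3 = -605.67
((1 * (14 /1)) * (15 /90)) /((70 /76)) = 38 /15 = 2.53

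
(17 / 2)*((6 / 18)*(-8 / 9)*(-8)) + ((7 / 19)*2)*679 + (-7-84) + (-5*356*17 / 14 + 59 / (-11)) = -68626204 / 39501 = -1737.33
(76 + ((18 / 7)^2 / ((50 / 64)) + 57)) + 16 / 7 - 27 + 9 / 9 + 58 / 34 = 2487656 / 20825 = 119.46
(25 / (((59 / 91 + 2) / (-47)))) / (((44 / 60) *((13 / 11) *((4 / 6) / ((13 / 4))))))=-4811625 / 1928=-2495.66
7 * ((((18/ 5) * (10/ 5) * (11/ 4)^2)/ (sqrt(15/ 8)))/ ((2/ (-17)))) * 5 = -43197 * sqrt(30)/ 20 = -11829.99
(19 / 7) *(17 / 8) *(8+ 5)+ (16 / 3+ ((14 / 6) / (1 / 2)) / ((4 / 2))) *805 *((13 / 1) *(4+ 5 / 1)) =40440959 / 56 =722159.98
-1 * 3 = -3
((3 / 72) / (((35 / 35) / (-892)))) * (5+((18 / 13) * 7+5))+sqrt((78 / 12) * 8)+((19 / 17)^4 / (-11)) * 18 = -26315743006 / 35830509+2 * sqrt(13) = -727.24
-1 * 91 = -91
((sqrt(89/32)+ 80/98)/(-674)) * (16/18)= -0.00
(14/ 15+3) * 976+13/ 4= 230531/ 60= 3842.18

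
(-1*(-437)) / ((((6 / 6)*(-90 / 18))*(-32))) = 437 / 160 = 2.73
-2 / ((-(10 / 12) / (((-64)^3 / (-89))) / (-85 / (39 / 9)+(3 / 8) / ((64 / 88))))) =-135017.19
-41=-41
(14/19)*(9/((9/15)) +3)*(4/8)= 6.63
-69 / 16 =-4.31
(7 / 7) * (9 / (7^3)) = 9 / 343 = 0.03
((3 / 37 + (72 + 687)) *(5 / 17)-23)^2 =15866677369 / 395641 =40103.72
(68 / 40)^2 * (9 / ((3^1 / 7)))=60.69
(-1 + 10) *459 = 4131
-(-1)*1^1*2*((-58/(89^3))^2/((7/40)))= 269120/3478869036727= 0.00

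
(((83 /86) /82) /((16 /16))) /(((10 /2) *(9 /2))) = 83 /158670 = 0.00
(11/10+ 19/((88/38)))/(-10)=-2047/2200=-0.93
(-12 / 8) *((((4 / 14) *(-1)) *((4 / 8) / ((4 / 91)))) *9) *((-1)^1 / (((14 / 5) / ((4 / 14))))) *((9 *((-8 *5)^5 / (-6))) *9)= -303264000000 / 49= -6189061224.49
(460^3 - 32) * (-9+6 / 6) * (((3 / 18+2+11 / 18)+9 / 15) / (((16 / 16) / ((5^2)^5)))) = -231172924000000000 / 9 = -25685880444444444.44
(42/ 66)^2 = 0.40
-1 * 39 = -39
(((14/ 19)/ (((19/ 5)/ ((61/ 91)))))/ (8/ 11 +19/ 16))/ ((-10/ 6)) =-64416/ 1581541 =-0.04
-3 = -3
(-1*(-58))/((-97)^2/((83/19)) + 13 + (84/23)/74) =2048357/76527918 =0.03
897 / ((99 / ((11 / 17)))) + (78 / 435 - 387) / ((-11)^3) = 6.15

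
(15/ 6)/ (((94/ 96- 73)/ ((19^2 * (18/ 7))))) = -32.22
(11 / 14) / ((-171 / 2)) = -11 / 1197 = -0.01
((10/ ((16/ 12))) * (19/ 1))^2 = 81225/ 4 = 20306.25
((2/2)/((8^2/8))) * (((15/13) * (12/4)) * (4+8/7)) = 405/182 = 2.23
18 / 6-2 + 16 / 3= 19 / 3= 6.33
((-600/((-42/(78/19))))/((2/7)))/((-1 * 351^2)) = -100/60021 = -0.00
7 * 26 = 182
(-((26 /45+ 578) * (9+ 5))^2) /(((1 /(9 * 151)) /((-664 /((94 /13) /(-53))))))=-4589219708474023168 /10575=-433968766758772.88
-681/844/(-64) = 681/54016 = 0.01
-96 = -96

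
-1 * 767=-767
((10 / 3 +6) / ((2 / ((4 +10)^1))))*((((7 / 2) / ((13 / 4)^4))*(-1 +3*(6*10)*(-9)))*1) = -284673536 / 85683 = -3322.40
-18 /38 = -9 /19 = -0.47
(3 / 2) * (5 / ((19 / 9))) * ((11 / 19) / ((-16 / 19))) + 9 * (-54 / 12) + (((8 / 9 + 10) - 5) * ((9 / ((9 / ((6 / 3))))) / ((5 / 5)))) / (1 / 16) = 796187 / 5472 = 145.50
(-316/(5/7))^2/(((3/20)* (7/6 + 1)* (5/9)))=352291968/325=1083975.29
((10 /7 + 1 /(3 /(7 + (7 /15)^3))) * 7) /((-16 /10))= -16.61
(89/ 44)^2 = 7921/ 1936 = 4.09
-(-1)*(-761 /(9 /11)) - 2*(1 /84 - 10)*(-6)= -66148 /63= -1049.97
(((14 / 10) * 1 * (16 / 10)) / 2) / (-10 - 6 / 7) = -49 / 475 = -0.10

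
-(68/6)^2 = -1156/9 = -128.44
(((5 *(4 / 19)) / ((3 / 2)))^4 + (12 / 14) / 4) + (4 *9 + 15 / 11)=61481817787 / 1625624154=37.82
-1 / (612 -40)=-1 / 572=-0.00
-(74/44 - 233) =5089/22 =231.32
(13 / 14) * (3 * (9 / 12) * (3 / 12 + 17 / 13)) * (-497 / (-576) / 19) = 5751 / 38912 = 0.15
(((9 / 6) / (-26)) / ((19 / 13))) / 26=-3 / 1976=-0.00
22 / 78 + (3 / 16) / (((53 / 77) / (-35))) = -305987 / 33072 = -9.25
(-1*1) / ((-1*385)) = 1 / 385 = 0.00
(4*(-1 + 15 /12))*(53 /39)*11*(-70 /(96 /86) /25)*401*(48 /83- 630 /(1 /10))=3066033886993 /32370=94718377.73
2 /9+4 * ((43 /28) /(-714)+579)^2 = 44662723686691 /33306672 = 1340954.26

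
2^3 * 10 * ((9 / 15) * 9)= 432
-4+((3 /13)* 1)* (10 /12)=-99 /26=-3.81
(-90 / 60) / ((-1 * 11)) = 3 / 22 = 0.14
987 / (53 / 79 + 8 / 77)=2001307 / 1571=1273.91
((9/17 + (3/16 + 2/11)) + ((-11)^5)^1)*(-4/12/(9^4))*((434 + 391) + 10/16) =3182697869315/471132288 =6755.42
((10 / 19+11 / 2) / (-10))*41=-9389 / 380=-24.71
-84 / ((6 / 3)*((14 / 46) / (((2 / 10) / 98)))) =-69 / 245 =-0.28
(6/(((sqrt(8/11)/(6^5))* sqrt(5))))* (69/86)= 19630.19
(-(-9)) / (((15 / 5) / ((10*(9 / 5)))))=54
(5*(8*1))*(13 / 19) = 520 / 19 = 27.37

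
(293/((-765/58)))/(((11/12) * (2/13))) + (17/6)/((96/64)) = -1309637/8415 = -155.63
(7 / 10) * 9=6.30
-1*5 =-5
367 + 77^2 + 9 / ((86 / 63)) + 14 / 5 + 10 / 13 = 35251447 / 5590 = 6306.16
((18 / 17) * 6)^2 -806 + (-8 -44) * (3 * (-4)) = -40934 / 289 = -141.64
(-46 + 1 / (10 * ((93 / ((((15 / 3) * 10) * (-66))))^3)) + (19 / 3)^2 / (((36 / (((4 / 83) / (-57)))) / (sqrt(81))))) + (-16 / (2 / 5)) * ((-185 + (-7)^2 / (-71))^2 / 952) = -238794575257588025 / 40048900442649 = -5962.58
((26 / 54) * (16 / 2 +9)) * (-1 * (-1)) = 221 / 27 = 8.19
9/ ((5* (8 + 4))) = 3/ 20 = 0.15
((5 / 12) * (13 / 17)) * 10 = 3.19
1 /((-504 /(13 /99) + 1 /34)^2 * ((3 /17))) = 3321188 /8633837986203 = 0.00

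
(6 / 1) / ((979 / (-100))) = -600 / 979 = -0.61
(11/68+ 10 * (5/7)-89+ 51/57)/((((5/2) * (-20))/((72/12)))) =2192283/226100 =9.70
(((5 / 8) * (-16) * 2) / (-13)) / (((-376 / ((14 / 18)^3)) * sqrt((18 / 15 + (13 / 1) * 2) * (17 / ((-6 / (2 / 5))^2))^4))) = -1071875 * sqrt(170) / 216132696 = -0.06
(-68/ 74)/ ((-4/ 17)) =289/ 74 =3.91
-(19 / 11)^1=-19 / 11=-1.73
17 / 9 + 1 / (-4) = 59 / 36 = 1.64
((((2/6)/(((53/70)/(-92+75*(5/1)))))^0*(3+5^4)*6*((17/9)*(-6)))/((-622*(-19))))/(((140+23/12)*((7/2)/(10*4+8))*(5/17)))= -418157568/352205945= -1.19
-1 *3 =-3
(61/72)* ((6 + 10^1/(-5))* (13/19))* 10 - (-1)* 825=145040/171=848.19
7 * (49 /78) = 343 /78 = 4.40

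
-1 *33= -33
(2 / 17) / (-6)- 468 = -23869 / 51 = -468.02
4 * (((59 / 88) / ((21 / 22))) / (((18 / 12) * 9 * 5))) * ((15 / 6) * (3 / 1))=59 / 189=0.31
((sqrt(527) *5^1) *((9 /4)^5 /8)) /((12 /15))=1476225 *sqrt(527) /32768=1034.21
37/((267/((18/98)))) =111/4361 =0.03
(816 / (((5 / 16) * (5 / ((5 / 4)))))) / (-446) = -1632 / 1115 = -1.46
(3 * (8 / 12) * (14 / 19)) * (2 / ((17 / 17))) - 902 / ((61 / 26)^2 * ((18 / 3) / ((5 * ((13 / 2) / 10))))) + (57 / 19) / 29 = -527191694 / 6150813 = -85.71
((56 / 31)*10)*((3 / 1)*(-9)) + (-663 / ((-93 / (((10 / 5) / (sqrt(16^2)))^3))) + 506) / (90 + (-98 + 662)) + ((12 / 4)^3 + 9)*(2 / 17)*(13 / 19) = -484.07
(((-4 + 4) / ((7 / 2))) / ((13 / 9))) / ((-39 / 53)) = 0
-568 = -568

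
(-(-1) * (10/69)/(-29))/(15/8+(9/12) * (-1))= -80/18009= -0.00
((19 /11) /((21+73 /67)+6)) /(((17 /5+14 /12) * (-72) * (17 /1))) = -6365 /578579496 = -0.00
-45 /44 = -1.02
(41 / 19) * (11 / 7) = 451 / 133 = 3.39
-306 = -306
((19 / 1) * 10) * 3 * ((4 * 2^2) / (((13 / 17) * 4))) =2981.54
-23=-23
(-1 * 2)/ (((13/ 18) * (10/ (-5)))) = 18/ 13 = 1.38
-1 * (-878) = 878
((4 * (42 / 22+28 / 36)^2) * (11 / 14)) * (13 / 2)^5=938257411 / 3564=263259.66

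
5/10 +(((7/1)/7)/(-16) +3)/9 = 119/144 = 0.83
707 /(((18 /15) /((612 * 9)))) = 3245130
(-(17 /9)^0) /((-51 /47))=47 /51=0.92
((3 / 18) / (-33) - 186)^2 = 1356375241 / 39204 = 34597.88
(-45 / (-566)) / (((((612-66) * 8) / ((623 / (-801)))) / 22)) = -55 / 176592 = -0.00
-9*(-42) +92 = 470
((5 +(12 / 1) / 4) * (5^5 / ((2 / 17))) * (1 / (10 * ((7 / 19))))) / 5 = 80750 / 7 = 11535.71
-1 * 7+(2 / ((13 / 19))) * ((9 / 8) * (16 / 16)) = -193 / 52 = -3.71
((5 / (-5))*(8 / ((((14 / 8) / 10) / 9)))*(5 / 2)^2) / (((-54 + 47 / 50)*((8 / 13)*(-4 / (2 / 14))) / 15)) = -5484375 / 129997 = -42.19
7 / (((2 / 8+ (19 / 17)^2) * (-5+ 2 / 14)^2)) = 343 / 1733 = 0.20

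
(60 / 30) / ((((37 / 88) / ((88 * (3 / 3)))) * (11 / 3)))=114.16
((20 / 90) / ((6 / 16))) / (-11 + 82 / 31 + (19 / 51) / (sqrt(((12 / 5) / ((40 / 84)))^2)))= -118048 / 1649609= -0.07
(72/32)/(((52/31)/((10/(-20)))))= -279/416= -0.67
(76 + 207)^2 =80089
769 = 769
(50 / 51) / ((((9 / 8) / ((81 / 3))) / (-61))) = -24400 / 17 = -1435.29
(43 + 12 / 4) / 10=23 / 5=4.60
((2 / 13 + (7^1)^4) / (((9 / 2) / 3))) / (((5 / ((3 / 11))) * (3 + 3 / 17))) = 35377 / 1287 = 27.49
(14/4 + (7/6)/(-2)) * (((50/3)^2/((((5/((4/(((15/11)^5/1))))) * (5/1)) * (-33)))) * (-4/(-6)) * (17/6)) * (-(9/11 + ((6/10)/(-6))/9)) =253105622/199290375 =1.27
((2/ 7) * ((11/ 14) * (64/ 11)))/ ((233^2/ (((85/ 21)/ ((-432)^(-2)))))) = 338411520/ 18621127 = 18.17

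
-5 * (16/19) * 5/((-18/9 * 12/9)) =150/19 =7.89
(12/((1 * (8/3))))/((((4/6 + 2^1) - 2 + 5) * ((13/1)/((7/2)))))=0.21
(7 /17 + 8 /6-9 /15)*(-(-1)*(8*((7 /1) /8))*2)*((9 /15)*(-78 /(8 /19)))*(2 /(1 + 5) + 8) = -14849.06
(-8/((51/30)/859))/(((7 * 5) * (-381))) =13744/45339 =0.30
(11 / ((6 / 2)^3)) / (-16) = -11 / 432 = -0.03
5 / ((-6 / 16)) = -40 / 3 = -13.33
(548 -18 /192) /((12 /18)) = 52599 /64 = 821.86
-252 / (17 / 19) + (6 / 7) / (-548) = -9183435 / 32606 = -281.65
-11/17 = -0.65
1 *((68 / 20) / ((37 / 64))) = 1088 / 185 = 5.88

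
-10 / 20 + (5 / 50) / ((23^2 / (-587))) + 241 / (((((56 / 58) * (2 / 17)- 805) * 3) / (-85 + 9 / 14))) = 344209294237 / 44081511810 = 7.81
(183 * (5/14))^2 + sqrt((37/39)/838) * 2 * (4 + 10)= 4272.50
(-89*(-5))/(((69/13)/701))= 4055285/69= 58772.25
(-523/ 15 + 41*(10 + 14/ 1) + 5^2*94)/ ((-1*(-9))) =49487/ 135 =366.57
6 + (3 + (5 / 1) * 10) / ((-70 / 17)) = -481 / 70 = -6.87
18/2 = 9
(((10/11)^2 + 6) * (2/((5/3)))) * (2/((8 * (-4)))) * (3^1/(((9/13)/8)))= -10738/605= -17.75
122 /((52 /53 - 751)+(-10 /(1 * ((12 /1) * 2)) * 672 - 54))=-6466 /57453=-0.11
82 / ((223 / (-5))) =-410 / 223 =-1.84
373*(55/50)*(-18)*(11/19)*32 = -12998304/95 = -136824.25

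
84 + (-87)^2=7653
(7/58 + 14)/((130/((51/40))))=3213/23200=0.14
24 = 24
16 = 16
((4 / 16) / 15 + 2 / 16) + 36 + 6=5057 / 120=42.14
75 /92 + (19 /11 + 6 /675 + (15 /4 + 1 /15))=362501 /56925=6.37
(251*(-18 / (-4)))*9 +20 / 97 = 1972147 / 194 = 10165.71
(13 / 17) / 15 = 0.05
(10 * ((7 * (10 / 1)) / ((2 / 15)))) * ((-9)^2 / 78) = 70875 / 13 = 5451.92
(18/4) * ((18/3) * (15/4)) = 405/4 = 101.25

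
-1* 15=-15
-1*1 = -1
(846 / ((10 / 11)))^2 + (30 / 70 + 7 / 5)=151553183 / 175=866018.19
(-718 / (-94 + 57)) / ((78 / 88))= 31592 / 1443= 21.89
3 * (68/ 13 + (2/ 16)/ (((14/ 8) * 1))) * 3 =8685/ 182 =47.72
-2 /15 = -0.13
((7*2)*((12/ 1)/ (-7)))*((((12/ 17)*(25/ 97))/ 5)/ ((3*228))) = -40/ 31331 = -0.00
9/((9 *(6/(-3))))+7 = 13/2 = 6.50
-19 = -19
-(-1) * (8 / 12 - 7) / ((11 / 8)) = -152 / 33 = -4.61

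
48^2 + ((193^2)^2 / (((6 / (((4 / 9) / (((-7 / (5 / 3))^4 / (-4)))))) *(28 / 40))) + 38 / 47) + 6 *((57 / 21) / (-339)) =-367997512675363040 / 195215943699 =-1885079.19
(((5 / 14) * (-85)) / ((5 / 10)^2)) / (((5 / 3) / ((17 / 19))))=-8670 / 133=-65.19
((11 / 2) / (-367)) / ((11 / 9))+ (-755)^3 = -315890754259 / 734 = -430368875.01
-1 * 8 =-8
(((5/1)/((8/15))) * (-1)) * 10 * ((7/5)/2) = -525/8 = -65.62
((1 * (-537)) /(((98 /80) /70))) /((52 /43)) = -2309100 /91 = -25374.73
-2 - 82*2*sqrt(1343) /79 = -164*sqrt(1343) /79 - 2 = -78.08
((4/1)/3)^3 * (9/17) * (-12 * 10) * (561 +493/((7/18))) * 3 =-5783040/7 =-826148.57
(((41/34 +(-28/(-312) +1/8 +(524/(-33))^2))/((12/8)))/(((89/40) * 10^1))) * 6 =976371146/21419541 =45.58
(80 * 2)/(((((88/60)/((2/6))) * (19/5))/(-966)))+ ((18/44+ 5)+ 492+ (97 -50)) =-3636437/418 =-8699.61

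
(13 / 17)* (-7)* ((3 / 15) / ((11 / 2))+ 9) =-48.37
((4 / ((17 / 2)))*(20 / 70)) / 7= 16 / 833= 0.02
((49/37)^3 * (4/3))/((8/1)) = 117649/303918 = 0.39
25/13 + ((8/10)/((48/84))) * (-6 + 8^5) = 2981467/65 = 45868.72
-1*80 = -80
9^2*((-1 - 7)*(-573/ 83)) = 371304/ 83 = 4473.54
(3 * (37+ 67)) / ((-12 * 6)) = -13 / 3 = -4.33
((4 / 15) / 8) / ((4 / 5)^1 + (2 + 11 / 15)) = 1 / 106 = 0.01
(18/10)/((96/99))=297/160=1.86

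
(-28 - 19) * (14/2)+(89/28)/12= -328.74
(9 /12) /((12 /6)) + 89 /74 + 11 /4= 1281 /296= 4.33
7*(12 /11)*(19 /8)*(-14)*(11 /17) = -2793 /17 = -164.29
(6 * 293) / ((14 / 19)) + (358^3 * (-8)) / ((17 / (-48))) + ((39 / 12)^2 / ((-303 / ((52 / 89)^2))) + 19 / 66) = 1036411880.72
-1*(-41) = 41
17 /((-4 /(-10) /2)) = 85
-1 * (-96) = 96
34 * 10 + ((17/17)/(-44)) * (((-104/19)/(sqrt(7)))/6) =13 * sqrt(7)/4389 + 340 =340.01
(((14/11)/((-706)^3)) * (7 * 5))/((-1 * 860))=49/332893441936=0.00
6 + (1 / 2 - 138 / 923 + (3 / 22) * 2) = 134491 / 20306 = 6.62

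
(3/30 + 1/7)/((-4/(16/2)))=-0.49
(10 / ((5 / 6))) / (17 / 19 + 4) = 76 / 31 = 2.45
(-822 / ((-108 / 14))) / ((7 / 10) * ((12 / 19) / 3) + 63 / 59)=87.69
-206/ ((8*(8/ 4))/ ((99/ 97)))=-10197/ 776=-13.14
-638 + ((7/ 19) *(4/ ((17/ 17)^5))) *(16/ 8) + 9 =-11895/ 19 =-626.05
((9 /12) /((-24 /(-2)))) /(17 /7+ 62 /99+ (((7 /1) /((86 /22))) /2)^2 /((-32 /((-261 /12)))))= 41003424 /2361603835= 0.02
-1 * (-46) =46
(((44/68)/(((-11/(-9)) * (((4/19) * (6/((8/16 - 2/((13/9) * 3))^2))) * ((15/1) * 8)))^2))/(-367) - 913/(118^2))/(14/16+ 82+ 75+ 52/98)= -35917647634679124209/86770417487571344384000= -0.00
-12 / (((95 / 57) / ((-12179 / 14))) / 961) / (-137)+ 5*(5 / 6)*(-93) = -425060809 / 9590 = -44323.34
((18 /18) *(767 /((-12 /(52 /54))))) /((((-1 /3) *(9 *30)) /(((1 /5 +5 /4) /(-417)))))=-289159 /121597200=-0.00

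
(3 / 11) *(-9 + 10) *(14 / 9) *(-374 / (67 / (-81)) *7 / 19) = 89964 / 1273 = 70.67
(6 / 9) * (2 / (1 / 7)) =28 / 3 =9.33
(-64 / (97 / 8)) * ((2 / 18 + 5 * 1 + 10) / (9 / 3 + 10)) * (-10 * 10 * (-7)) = -48742400 / 11349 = -4294.86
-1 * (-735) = 735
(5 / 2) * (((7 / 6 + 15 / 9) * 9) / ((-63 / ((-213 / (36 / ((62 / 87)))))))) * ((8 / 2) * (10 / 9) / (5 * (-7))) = -187085 / 345303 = -0.54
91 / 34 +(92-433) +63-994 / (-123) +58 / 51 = -1112851 / 4182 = -266.10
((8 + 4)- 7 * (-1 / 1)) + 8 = 27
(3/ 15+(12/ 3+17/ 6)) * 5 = 35.17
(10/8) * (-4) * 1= -5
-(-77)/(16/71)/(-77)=-71/16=-4.44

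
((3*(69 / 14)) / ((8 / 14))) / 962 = 207 / 7696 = 0.03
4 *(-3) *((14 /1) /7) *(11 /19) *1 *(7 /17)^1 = -1848 /323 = -5.72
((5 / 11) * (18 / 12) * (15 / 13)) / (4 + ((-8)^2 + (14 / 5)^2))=1875 / 180752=0.01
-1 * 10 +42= 32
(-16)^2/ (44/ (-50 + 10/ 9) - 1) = -2560/ 19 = -134.74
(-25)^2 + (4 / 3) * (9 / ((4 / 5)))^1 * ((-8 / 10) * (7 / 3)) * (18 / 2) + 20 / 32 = 2989 / 8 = 373.62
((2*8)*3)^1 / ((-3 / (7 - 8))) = 16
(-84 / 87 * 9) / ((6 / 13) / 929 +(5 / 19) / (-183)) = 10581915708 / 1146167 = 9232.44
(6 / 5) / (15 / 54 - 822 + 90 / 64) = -1728 / 1181255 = -0.00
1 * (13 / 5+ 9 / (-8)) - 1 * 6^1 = -181 / 40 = -4.52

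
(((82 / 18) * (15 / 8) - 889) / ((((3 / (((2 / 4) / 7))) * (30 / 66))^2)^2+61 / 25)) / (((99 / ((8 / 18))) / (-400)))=140626805000 / 11814937773543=0.01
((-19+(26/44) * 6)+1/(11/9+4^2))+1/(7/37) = -120672/11935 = -10.11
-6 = -6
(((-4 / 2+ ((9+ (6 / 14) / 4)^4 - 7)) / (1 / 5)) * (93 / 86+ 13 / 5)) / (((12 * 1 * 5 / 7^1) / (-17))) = -37879194500277 / 151029760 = -250806.16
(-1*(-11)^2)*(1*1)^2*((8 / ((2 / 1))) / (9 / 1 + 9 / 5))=-44.81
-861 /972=-287 /324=-0.89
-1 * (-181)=181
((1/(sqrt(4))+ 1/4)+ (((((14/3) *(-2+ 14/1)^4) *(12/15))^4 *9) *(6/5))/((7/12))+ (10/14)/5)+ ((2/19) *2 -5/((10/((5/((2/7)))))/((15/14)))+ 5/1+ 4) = 664957624527067447957.33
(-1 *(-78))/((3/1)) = 26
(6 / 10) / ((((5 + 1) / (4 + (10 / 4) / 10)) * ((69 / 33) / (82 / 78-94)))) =-135575 / 7176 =-18.89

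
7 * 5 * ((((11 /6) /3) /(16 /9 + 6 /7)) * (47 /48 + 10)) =1420265 /15936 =89.12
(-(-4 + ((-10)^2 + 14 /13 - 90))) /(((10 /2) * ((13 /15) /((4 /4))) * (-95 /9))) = 2484 /16055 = 0.15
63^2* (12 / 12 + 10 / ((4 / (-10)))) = -95256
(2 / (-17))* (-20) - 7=-79 / 17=-4.65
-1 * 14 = -14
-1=-1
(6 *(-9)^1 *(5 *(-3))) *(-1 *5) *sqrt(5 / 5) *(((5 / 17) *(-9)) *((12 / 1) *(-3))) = -6561000 / 17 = -385941.18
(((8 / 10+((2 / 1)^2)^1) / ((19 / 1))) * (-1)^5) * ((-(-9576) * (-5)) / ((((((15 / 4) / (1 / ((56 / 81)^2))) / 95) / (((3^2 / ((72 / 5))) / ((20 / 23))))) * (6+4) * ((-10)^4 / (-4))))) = -25804413 / 1400000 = -18.43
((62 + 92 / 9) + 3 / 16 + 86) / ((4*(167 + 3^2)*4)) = 22811 / 405504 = 0.06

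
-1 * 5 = -5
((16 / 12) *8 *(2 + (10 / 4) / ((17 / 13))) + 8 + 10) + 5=3301 / 51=64.73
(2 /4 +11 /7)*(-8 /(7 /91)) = -1508 /7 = -215.43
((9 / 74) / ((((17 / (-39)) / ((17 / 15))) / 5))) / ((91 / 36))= -162 / 259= -0.63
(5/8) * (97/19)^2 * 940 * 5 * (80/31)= 2211115000/11191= 197579.75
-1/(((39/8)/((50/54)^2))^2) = -25000000/808321761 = -0.03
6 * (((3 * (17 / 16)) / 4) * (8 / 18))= 17 / 8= 2.12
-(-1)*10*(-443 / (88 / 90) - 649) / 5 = -48491 / 22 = -2204.14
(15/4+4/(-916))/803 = 47/10076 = 0.00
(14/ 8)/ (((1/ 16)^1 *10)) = 2.80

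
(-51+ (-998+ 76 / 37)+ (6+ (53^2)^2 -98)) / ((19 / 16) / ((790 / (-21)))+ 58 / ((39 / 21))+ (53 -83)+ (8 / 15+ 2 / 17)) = 2446262807089920 / 573689699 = 4264087.03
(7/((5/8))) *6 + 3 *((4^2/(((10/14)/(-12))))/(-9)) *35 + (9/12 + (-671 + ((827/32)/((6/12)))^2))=6661821/1280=5204.55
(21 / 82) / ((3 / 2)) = 0.17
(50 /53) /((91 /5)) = 0.05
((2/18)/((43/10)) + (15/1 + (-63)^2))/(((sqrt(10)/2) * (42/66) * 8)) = 8479999 * sqrt(10)/54180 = 494.94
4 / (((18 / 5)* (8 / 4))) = 5 / 9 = 0.56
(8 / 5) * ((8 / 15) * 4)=256 / 75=3.41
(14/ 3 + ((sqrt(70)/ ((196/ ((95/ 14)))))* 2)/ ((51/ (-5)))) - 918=-2740/ 3 - 475* sqrt(70)/ 69972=-913.39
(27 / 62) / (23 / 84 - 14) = -1134 / 35743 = -0.03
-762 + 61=-701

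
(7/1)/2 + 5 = 17/2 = 8.50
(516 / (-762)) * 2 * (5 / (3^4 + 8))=-860 / 11303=-0.08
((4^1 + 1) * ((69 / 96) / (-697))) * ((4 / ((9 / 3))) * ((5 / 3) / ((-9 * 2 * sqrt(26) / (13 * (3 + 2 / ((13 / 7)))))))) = 30475 * sqrt(26) / 23486112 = 0.01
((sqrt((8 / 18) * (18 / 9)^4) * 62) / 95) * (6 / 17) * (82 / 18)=40672 / 14535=2.80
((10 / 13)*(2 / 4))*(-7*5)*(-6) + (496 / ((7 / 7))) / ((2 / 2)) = 7498 / 13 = 576.77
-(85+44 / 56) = -85.79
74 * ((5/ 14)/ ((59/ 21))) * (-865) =-480075/ 59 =-8136.86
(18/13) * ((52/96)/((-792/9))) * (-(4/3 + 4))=1/22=0.05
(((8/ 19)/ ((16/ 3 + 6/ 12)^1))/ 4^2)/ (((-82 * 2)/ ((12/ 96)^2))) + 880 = 6142259197/ 6979840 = 880.00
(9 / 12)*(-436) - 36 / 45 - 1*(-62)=-1329 / 5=-265.80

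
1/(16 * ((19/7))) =7/304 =0.02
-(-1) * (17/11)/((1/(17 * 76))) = 1996.73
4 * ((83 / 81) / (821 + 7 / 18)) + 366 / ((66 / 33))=24351559 / 133065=183.00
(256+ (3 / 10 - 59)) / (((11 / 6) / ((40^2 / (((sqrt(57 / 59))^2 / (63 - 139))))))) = -149000960 / 11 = -13545541.82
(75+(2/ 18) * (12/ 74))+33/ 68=569899/ 7548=75.50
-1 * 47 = -47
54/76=27/38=0.71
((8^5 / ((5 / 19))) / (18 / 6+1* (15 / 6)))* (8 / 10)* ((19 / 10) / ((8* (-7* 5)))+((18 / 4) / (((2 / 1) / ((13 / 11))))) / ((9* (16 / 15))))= 2590683136 / 529375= 4893.85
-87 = -87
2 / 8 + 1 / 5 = 9 / 20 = 0.45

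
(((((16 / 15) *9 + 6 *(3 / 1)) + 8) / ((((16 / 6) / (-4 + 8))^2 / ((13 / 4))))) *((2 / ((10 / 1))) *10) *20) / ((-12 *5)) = -3471 / 20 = -173.55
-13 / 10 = -1.30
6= 6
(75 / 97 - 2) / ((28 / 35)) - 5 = -2535 / 388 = -6.53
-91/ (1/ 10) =-910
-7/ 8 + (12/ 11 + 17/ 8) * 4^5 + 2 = 289891/ 88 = 3294.22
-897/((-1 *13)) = 69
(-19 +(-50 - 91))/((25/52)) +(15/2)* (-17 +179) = 4411/5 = 882.20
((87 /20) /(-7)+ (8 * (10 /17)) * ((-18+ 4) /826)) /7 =-98461 /982940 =-0.10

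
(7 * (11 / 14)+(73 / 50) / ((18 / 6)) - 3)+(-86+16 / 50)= -6202 / 75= -82.69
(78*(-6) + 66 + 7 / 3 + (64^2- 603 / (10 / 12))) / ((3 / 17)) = 758047 / 45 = 16845.49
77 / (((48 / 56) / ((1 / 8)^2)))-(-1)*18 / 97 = 59195 / 37248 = 1.59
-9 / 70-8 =-569 / 70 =-8.13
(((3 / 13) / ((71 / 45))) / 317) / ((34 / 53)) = 7155 / 9948094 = 0.00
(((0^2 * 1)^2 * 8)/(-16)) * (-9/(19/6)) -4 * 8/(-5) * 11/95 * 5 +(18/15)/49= 17362/4655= 3.73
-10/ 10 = -1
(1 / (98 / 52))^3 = 17576 / 117649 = 0.15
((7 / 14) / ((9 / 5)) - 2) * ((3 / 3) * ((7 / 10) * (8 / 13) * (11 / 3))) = -4774 / 1755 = -2.72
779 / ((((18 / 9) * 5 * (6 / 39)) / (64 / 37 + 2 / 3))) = 1346891 / 1110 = 1213.42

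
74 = 74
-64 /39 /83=-64 /3237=-0.02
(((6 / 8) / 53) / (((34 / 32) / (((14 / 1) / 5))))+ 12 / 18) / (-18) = -4757 / 121635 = -0.04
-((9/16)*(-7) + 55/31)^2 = -1151329/246016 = -4.68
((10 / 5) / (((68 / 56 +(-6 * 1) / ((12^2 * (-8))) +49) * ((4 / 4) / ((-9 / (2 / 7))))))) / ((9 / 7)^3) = -1075648 / 1822365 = -0.59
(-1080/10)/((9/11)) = -132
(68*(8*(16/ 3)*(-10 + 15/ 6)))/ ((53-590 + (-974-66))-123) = 64/ 5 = 12.80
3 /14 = 0.21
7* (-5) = -35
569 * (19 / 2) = 10811 / 2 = 5405.50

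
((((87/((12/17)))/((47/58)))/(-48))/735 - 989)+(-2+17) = -974.00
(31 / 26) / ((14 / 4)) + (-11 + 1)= -879 / 91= -9.66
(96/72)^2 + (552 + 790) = 12094/9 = 1343.78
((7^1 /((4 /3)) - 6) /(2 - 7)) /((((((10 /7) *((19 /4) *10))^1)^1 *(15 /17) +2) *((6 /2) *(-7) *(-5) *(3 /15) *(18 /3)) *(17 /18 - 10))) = -51 /24003380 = -0.00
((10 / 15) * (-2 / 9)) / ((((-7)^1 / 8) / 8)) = 256 / 189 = 1.35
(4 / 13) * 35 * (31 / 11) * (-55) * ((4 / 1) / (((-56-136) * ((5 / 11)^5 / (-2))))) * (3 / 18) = -34948067 / 58500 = -597.40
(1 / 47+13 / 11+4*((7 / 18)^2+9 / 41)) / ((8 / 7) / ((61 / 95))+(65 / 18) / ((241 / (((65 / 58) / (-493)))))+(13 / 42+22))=27141164909648692 / 243407699973398367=0.11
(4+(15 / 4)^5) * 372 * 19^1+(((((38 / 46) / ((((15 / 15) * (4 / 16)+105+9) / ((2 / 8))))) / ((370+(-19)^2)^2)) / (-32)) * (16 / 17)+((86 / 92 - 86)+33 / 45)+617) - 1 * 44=1932361321198676308817 / 366656117786880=5270227.95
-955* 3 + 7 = -2858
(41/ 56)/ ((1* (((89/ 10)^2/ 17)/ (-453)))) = -7893525/ 110894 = -71.18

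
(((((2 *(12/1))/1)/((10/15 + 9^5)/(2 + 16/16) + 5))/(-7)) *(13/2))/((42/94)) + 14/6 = 30355777/13023759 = 2.33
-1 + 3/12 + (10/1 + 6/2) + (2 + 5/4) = 15.50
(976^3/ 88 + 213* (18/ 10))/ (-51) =-581092447/ 2805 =-207163.08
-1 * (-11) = 11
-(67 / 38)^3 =-300763 / 54872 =-5.48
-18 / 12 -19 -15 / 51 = -707 / 34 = -20.79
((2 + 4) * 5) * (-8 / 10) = -24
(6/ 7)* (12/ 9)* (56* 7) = 448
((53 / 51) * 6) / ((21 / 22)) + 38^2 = 1450.53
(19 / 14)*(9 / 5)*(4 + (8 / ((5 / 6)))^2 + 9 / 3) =423909 / 1750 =242.23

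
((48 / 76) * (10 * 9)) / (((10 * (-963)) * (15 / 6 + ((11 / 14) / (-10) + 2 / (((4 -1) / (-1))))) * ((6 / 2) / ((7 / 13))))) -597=-11628481041 / 19478173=-597.00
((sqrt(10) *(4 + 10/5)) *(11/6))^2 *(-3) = -3630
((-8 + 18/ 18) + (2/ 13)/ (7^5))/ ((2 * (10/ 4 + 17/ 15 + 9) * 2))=-22941525/ 165616178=-0.14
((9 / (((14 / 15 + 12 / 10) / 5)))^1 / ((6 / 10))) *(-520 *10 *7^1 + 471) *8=-40420125 / 4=-10105031.25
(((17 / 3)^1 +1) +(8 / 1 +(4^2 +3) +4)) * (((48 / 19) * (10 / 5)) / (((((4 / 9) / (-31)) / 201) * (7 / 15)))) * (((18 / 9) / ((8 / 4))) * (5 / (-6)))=633692700 / 133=4764606.77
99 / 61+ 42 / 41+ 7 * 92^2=148185869 / 2501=59250.65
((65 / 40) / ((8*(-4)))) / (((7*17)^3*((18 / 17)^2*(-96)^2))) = -13 / 4457285812224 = -0.00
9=9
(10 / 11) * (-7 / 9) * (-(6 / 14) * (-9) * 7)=-210 / 11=-19.09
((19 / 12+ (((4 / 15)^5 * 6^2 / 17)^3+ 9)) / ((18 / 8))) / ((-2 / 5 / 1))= -124931107177954078819 / 10624062634277343750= -11.76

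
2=2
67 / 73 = 0.92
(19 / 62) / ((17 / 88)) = 836 / 527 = 1.59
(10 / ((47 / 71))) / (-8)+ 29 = 5097 / 188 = 27.11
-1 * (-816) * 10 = 8160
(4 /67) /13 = 4 /871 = 0.00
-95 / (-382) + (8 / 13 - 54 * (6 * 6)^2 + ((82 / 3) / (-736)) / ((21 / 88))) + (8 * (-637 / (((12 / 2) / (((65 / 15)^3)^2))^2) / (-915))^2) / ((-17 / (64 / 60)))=-704388061907748707209613448455385763961 / 1952450788518080535001897125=-360771224580.97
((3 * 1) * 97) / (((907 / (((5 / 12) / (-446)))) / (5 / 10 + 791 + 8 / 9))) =-6917555 / 29125584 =-0.24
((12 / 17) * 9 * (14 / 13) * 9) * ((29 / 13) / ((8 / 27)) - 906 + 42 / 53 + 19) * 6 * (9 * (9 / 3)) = -1334623096674 / 152269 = -8764903.54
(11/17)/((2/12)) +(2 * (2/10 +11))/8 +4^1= 908/85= 10.68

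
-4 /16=-1 /4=-0.25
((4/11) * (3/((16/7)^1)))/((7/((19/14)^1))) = 57/616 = 0.09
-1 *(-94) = 94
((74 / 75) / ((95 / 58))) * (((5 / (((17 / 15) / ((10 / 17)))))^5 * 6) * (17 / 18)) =905343750000000 / 2253169653443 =401.81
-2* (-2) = 4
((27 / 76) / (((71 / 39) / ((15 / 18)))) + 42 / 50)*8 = 270507 / 33725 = 8.02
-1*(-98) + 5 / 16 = 1573 / 16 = 98.31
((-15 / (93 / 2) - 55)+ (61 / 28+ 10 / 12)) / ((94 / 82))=-45.63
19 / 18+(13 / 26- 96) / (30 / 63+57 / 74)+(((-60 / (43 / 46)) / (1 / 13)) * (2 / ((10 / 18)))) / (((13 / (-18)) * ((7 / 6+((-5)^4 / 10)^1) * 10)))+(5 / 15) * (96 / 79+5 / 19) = -147289472042773 / 2149090207290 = -68.54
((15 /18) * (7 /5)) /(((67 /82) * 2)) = 287 /402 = 0.71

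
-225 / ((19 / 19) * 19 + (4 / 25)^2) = -140625 / 11891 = -11.83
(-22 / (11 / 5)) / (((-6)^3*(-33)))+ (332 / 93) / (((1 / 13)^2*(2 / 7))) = 233296909 / 110484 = 2111.59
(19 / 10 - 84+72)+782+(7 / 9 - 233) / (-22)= 70421 / 90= 782.46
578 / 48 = 289 / 24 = 12.04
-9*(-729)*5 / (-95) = -6561 / 19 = -345.32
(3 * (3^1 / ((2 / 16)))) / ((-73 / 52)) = -3744 / 73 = -51.29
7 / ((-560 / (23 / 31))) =-23 / 2480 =-0.01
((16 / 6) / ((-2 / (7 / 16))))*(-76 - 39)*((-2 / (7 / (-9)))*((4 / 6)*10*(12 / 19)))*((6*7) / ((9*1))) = 64400 / 19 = 3389.47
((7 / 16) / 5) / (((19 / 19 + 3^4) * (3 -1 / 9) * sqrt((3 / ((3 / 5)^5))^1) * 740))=567 * sqrt(5) / 15776800000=0.00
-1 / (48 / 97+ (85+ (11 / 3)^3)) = -2619 / 353018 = -0.01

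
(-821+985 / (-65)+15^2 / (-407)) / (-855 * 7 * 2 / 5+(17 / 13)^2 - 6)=57551195 / 164961577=0.35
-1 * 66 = -66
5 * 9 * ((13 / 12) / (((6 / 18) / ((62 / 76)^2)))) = 97.33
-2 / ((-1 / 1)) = 2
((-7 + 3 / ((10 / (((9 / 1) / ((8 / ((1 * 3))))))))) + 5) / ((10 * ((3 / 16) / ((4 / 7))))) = -158 / 525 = -0.30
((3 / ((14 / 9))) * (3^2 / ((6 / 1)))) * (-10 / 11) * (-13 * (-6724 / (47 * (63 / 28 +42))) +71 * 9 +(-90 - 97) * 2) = -344814705 / 427042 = -807.45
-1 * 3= -3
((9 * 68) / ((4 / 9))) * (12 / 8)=4131 / 2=2065.50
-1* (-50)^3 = 125000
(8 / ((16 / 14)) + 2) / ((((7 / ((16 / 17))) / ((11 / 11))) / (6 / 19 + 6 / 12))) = 0.99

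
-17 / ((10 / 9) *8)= -1.91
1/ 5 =0.20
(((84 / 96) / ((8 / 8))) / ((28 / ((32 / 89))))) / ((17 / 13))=0.01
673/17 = 39.59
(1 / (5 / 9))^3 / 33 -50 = -68507 / 1375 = -49.82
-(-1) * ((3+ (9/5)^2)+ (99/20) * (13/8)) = 11427/800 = 14.28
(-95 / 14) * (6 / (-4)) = 10.18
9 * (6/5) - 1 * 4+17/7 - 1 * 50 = -1427/35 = -40.77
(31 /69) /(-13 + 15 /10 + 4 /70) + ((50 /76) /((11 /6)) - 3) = -30962018 /11551221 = -2.68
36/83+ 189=15723/83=189.43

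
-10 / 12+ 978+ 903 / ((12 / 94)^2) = 225545 / 4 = 56386.25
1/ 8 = 0.12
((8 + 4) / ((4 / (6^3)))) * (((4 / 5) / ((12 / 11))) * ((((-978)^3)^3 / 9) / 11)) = -19645402663991417462990548992 / 5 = -3929080532798283492598110000.00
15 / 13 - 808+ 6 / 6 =-10476 / 13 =-805.85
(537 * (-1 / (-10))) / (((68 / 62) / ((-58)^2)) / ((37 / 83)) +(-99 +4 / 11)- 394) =-1899350563 / 17424353175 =-0.11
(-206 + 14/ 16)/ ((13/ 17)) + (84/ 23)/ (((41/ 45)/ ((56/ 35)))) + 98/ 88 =-281255287/ 1078792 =-260.71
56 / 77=8 / 11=0.73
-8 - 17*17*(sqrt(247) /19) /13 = -289*sqrt(247) /247 - 8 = -26.39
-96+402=306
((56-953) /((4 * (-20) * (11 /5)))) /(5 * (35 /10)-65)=-897 /8360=-0.11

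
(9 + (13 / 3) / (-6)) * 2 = 149 / 9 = 16.56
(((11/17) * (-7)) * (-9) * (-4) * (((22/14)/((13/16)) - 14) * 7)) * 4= 12174624/221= 55088.80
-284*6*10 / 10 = -1704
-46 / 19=-2.42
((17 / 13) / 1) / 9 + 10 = 1187 / 117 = 10.15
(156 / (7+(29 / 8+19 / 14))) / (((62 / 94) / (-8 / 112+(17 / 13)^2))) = 8746512 / 270413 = 32.35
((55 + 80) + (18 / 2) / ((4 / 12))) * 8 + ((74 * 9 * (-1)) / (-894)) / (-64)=12358545 / 9536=1295.99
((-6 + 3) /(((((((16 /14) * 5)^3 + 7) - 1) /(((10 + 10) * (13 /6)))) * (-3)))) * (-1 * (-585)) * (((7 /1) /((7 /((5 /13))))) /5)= 334425 /33029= 10.13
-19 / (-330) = 19 / 330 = 0.06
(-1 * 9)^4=6561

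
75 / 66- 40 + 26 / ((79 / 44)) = -42377 / 1738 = -24.38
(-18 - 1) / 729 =-19 / 729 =-0.03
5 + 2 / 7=37 / 7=5.29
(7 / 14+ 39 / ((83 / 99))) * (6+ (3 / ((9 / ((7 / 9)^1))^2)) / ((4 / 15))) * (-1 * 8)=-138468505 / 60507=-2288.47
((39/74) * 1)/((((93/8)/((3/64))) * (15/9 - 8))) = -0.00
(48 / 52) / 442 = 6 / 2873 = 0.00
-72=-72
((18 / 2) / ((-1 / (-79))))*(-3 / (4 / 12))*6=-38394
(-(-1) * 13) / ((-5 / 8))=-104 / 5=-20.80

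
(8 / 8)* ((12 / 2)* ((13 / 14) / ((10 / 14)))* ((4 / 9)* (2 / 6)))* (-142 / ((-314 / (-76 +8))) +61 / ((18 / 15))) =491842 / 21195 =23.21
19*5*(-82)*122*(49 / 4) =-11642155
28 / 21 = 4 / 3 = 1.33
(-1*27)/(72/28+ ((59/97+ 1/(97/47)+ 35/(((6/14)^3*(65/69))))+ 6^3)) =-2144961/54947201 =-0.04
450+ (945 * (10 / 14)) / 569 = 256725 / 569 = 451.19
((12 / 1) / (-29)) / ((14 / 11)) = -66 / 203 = -0.33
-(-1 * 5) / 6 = 5 / 6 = 0.83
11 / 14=0.79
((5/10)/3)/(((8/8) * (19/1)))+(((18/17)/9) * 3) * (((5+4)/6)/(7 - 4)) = 359/1938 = 0.19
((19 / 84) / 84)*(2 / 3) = 19 / 10584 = 0.00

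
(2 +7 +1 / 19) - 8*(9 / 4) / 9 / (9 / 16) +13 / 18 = 709 / 114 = 6.22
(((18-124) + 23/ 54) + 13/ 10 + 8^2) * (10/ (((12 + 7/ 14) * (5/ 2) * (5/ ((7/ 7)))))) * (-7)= 304472/ 16875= 18.04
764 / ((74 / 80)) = 30560 / 37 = 825.95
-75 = -75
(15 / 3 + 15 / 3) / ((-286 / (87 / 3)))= -145 / 143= -1.01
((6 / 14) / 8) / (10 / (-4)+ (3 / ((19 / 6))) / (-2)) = -57 / 3164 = -0.02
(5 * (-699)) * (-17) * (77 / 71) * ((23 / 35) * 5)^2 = 345735885 / 497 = 695645.64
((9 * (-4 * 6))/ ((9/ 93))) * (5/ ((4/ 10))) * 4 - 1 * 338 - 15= -111953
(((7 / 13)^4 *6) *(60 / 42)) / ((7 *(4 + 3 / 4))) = 11760 / 542659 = 0.02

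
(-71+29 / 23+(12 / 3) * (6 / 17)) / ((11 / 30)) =-801480 / 4301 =-186.35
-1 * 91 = -91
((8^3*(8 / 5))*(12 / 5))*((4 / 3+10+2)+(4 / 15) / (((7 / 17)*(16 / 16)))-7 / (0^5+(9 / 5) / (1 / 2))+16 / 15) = 13524992 / 525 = 25761.89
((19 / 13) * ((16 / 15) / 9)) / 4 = 76 / 1755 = 0.04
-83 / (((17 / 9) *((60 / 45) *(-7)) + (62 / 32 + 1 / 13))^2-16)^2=-82563194636402688 / 51635459056830229441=-0.00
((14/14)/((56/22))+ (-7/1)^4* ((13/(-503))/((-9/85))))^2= 5525950467807169/16067083536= 343929.90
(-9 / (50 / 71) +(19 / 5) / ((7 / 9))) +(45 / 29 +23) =169073 / 10150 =16.66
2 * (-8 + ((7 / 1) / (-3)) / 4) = -103 / 6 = -17.17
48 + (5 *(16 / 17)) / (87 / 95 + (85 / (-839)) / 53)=53.15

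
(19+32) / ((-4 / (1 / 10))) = -51 / 40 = -1.28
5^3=125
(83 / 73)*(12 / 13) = 996 / 949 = 1.05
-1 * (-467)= 467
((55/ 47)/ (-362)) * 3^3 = -1485/ 17014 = -0.09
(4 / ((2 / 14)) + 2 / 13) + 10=496 / 13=38.15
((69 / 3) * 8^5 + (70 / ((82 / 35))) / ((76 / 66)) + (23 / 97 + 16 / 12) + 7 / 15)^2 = 568051606504.64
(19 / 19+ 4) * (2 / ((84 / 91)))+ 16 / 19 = 1331 / 114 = 11.68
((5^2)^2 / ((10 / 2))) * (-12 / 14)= -750 / 7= -107.14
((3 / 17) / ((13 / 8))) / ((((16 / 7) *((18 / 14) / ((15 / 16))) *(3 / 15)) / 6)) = 3675 / 3536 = 1.04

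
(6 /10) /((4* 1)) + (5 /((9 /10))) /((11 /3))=1099 /660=1.67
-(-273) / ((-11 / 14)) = -3822 / 11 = -347.45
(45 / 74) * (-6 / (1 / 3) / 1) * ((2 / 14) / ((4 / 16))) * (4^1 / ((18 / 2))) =-720 / 259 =-2.78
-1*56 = -56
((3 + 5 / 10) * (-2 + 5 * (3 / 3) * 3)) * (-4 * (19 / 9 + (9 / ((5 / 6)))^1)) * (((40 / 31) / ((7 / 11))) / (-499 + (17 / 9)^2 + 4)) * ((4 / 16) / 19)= 115038 / 901759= 0.13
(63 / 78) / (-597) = -7 / 5174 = -0.00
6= 6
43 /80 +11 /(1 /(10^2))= 88043 /80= 1100.54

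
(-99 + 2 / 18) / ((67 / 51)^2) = -257210 / 4489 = -57.30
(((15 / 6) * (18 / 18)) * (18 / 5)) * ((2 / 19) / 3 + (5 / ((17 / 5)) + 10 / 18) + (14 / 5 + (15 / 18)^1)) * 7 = 1158787 / 3230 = 358.76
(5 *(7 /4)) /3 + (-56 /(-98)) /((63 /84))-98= -2641 /28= -94.32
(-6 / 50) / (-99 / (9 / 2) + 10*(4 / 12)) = 9 / 1400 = 0.01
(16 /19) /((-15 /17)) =-272 /285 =-0.95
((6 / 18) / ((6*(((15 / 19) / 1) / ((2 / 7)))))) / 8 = 19 / 7560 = 0.00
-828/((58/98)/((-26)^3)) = 713093472/29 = 24589430.07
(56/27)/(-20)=-14/135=-0.10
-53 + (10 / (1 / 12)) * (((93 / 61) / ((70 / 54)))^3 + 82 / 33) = 9429028447659 / 21409982825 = 440.40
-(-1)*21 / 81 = 7 / 27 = 0.26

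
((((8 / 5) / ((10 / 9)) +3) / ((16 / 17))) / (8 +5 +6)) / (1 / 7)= 13209 / 7600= 1.74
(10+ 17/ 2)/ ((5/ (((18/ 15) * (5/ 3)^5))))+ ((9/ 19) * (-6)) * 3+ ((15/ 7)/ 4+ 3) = 2245445/ 43092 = 52.11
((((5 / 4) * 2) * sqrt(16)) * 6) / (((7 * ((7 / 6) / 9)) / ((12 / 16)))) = 2430 / 49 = 49.59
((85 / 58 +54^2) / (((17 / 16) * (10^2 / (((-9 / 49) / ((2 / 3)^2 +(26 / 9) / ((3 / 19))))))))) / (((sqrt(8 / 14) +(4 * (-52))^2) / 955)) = -2574104090688 / 433324189454485 +237990393 * sqrt(7) / 6066538652362790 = -0.01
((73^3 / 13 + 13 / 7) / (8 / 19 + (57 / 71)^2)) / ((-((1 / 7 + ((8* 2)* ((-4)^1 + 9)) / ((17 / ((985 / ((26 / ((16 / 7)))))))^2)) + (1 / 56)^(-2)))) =-6859668141756248 / 1272981632563349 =-5.39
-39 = -39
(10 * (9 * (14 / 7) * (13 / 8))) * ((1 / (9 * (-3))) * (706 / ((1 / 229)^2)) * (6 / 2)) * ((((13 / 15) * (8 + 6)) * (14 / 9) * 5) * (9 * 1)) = -3065903282260 / 3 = -1021967760753.33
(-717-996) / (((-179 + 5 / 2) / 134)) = 459084 / 353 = 1300.52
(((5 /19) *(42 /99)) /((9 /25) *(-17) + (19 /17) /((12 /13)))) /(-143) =119000 /748280819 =0.00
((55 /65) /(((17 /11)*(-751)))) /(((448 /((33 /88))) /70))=-1815 /42488576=-0.00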